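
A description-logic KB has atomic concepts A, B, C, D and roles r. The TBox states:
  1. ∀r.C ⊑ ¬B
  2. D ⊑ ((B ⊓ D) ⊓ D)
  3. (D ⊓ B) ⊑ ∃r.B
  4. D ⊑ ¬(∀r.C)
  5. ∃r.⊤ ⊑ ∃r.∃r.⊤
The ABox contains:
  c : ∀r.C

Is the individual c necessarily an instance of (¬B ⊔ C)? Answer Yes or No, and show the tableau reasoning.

Yes

1. c : (¬B ⊔ C)?  L(c) = {∀r.C} ∪ {(B ⊓ ¬C)}
   clash {C, ¬C} at an ∃-successor — c ∈ (¬B ⊔ C)
2. Hence c : (¬B ⊔ C): entailed.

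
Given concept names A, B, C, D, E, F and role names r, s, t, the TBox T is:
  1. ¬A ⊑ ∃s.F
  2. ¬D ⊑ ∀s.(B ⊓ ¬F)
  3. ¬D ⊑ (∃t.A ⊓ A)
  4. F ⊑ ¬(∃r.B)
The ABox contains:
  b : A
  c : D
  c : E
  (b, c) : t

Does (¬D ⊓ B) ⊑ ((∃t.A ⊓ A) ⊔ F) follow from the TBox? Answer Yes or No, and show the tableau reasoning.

1. (¬D ⊓ B) ⊑ ((∃t.A ⊓ A) ⊔ F)  ⇔  ((¬D ⊓ B) ⊓ ((∀t.¬A ⊔ ¬A) ⊓ ¬F)) unsat w.r.t. T
   all branches close; clash {A, ¬A} at x₀
2. Hence (¬D ⊓ B) ⊑ ((∃t.A ⊓ A) ⊔ F): entailed.

Yes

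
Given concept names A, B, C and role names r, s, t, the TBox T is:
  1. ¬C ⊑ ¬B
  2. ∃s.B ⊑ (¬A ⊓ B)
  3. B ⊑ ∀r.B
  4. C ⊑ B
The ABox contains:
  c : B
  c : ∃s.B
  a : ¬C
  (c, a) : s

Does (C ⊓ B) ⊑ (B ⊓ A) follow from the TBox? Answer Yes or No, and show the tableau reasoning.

1. (C ⊓ B) ⊑ (B ⊓ A)  ⇔  ((C ⊓ B) ⊓ (¬B ⊔ ¬A)) unsat w.r.t. T
   apply at x₀: B⊑∀r.B
   open: L(x₀) ⊇ {B, C, ¬A, ∀r.B, ∀s.¬B}
2. Hence (C ⊓ B) ⊑ (B ⊓ A): not entailed.

No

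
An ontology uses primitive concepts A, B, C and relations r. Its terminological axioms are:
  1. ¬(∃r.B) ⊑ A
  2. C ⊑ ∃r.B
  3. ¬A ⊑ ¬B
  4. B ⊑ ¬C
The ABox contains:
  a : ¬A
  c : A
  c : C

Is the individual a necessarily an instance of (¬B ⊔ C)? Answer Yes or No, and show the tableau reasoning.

1. a : (¬B ⊔ C)?  L(a) = {¬A} ∪ {(B ⊓ ¬C)}
   clash {B, ¬B} at a — a ∈ (¬B ⊔ C)
2. Hence a : (¬B ⊔ C): entailed.

Yes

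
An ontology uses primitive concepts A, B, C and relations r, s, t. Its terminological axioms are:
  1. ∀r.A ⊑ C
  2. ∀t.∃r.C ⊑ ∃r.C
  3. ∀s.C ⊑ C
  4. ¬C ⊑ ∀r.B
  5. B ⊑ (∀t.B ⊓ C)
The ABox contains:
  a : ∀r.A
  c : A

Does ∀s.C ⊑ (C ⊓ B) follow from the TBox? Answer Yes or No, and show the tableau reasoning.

1. ∀s.C ⊑ (C ⊓ B)  ⇔  (∀s.C ⊓ (¬C ⊔ ¬B)) unsat w.r.t. T
   apply at x₀: ∀s.C⊑C
   open: L(x₀) ⊇ {C, ¬B, ∀s.C, ∃t.∀r.¬C} (+ ∃-successors)
2. Hence ∀s.C ⊑ (C ⊓ B): not entailed.

No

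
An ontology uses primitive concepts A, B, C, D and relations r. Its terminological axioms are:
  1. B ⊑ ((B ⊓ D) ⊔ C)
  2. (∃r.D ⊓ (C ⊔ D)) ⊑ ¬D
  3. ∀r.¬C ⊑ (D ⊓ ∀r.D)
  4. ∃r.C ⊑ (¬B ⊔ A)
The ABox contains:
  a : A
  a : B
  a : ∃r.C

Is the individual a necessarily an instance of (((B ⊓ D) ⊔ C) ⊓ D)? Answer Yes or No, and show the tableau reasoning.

No

1. a : (((B ⊓ D) ⊔ C) ⊓ D)?  L(a) = {A, B, ∃r.C} ∪ {(((¬B ⊔ ¬D) ⊓ ¬C) ⊔ ¬D)}
   apply at a: B⊑((B ⊓ D) ⊔ C); ∃r.C⊑(¬B ⊔ A)
   open: L(a) ⊇ {A, B, C, ¬D, ∃r.C} (+ ∃-successors) — a ∉ (((B ⊓ D) ⊔ C) ⊓ D) possible
2. Hence a : (((B ⊓ D) ⊔ C) ⊓ D): not entailed.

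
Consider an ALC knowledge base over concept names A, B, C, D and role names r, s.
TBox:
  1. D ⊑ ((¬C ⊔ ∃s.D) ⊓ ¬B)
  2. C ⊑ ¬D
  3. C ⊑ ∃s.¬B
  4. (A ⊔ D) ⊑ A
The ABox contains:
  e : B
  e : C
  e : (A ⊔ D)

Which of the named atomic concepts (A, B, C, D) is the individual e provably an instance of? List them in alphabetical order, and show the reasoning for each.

1. e : A?  L(e) = {B, C, (A ⊔ D)} ∪ {¬A}
   clash {D, ¬D} at e — e ∈ A
2. e : B?  L(e) = {B, C, (A ⊔ D)} ∪ {¬B}
   clash {B, ¬B} at e — e ∈ B
3. e : C?  L(e) = {B, C, (A ⊔ D)} ∪ {¬C}
   clash {C, ¬C} at e — e ∈ C
4. e : D?  L(e) = {B, C, (A ⊔ D)} ∪ {¬D}
   apply at e: C⊑∃s.¬B; (A ⊔ D)⊑A
   open: L(e) ⊇ {A, B, C, ¬D, ∃s.¬B} (+ ∃-successors) — e ∉ D possible
5. Entailed for e: {A, B, C}

{A, B, C}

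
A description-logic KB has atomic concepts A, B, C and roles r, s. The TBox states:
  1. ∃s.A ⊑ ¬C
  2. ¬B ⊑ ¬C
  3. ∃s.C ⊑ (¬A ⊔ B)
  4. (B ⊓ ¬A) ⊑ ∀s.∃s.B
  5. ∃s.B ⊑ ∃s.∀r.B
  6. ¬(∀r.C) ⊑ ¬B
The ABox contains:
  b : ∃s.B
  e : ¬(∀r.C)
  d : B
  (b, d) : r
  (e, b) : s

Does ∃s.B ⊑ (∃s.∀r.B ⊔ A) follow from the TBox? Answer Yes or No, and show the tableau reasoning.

1. ∃s.B ⊑ (∃s.∀r.B ⊔ A)  ⇔  (∃s.B ⊓ (∀s.∃r.¬B ⊓ ¬A)) unsat w.r.t. T
   all branches close; clash {B, ¬B} at an ∃-successor
2. Hence ∃s.B ⊑ (∃s.∀r.B ⊔ A): entailed.

Yes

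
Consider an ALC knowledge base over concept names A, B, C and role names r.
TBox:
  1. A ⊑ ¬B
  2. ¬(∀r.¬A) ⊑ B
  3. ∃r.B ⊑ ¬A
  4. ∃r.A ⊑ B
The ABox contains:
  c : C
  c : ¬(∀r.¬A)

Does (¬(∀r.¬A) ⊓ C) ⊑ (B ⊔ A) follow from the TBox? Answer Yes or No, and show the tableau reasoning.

Yes

1. (¬(∀r.¬A) ⊓ C) ⊑ (B ⊔ A)  ⇔  ((∃r.A ⊓ C) ⊓ (¬B ⊓ ¬A)) unsat w.r.t. T
   all branches close; clash {B, ¬B} at x₀
2. Hence (¬(∀r.¬A) ⊓ C) ⊑ (B ⊔ A): entailed.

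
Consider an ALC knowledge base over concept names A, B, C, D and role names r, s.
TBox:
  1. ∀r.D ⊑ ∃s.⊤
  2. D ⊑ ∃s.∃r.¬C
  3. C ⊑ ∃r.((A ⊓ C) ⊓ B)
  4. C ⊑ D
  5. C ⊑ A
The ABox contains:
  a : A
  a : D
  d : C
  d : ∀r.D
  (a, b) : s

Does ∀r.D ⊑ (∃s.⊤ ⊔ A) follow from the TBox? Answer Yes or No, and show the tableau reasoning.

1. ∀r.D ⊑ (∃s.⊤ ⊔ A)  ⇔  (∀r.D ⊓ (∀s.⊥ ⊓ ¬A)) unsat w.r.t. T
   all branches close; clash {A, ¬A} at x₀
2. Hence ∀r.D ⊑ (∃s.⊤ ⊔ A): entailed.

Yes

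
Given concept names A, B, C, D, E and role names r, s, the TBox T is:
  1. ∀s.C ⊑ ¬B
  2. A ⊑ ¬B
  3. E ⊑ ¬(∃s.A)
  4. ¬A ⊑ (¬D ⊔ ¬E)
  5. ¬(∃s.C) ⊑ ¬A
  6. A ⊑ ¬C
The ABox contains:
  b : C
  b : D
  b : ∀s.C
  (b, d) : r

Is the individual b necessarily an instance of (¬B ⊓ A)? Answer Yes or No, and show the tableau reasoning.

1. b : (¬B ⊓ A)?  L(b) = {C, D, ∀s.C} ∪ {(B ⊔ ¬A)}
   apply at b: ∀s.C⊑¬B
   open: L(b) ⊇ {C, D, ¬A, ¬B, ¬E, …} — b ∉ (¬B ⊓ A) possible
2. Hence b : (¬B ⊓ A): not entailed.

No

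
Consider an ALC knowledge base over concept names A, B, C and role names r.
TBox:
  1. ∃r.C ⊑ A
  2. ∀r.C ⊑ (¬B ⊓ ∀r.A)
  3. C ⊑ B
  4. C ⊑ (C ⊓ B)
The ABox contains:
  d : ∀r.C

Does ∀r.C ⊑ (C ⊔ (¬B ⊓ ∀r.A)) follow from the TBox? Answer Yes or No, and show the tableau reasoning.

1. ∀r.C ⊑ (C ⊔ (¬B ⊓ ∀r.A))  ⇔  (∀r.C ⊓ (¬C ⊓ (B ⊔ ∃r.¬A))) unsat w.r.t. T
   all branches close; clash {A, ¬A} at an ∃-successor
2. Hence ∀r.C ⊑ (C ⊔ (¬B ⊓ ∀r.A)): entailed.

Yes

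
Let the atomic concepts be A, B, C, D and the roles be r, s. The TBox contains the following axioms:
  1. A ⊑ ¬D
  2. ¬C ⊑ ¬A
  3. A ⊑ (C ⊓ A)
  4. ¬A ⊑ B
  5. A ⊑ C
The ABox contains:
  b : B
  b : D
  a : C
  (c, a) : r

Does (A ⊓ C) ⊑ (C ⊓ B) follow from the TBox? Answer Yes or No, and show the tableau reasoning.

1. (A ⊓ C) ⊑ (C ⊓ B)  ⇔  ((A ⊓ C) ⊓ (¬C ⊔ ¬B)) unsat w.r.t. T
   apply at x₀: A⊑¬D; A⊑(C ⊓ A)
   open: L(x₀) ⊇ {A, C, ¬B, ¬D}
2. Hence (A ⊓ C) ⊑ (C ⊓ B): not entailed.

No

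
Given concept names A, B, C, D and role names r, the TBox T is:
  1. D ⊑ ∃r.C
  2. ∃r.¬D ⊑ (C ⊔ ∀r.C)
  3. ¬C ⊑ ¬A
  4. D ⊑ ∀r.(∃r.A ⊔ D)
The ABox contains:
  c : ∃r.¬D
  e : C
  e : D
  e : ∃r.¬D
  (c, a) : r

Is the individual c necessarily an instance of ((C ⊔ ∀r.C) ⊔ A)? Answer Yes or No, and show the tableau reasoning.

1. c : ((C ⊔ ∀r.C) ⊔ A)?  L(c) = {∃r.¬D} ∪ {((¬C ⊓ ∃r.¬C) ⊓ ¬A)}
   clash {C, ¬C} at an ∃-successor — c ∈ ((C ⊔ ∀r.C) ⊔ A)
2. Hence c : ((C ⊔ ∀r.C) ⊔ A): entailed.

Yes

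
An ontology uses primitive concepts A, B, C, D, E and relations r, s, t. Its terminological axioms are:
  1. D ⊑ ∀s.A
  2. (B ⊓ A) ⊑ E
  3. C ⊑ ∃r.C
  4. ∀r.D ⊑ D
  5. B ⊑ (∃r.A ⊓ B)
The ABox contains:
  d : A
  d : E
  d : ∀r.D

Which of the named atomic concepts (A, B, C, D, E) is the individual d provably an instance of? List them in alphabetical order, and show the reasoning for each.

1. d : A?  L(d) = {A, E, ∀r.D} ∪ {¬A}
   clash {A, ¬A} at d — d ∈ A
2. d : B?  L(d) = {A, E, ∀r.D} ∪ {¬B}
   apply at d: ∀r.D⊑D
   open: L(d) ⊇ {A, D, E, ¬B, ¬C, …} — d ∉ B possible
3. d : C?  L(d) = {A, E, ∀r.D} ∪ {¬C}
   apply at d: ∀r.D⊑D
   open: L(d) ⊇ {A, D, E, ¬B, ¬C, …} — d ∉ C possible
4. d : D?  L(d) = {A, E, ∀r.D} ∪ {¬D}
   clash {D, ¬D} at d — d ∈ D
5. d : E?  L(d) = {A, E, ∀r.D} ∪ {¬E}
   clash {E, ¬E} at d — d ∈ E
6. Entailed for d: {A, D, E}

{A, D, E}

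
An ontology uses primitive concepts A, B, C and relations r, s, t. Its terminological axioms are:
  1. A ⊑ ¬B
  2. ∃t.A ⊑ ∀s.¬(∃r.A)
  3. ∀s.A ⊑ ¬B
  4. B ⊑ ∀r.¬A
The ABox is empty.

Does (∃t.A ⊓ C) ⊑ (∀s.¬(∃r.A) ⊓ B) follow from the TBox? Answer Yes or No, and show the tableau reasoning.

No

1. (∃t.A ⊓ C) ⊑ (∀s.¬(∃r.A) ⊓ B)  ⇔  ((∃t.A ⊓ C) ⊓ (∃s.∃r.A ⊔ ¬B)) unsat w.r.t. T
   apply at x₀: ∃t.A⊑∀s.¬(∃r.A)
   open: L(x₀) ⊇ {C, ¬A, ¬B, ∀s.∀r.¬A, ∃t.A} (+ ∃-successors)
2. Hence (∃t.A ⊓ C) ⊑ (∀s.¬(∃r.A) ⊓ B): not entailed.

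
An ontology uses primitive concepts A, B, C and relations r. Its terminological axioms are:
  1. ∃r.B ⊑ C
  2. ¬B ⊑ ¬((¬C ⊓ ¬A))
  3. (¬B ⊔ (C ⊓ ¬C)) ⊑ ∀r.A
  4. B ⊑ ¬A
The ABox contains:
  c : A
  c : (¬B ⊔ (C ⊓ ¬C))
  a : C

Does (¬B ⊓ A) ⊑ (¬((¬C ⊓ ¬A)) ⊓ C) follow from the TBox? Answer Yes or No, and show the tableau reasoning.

1. (¬B ⊓ A) ⊑ (¬((¬C ⊓ ¬A)) ⊓ C)  ⇔  ((¬B ⊓ A) ⊓ ((¬C ⊓ ¬A) ⊔ ¬C)) unsat w.r.t. T
   apply at x₀: ¬B⊑¬((¬C ⊓ ¬A))
   open: L(x₀) ⊇ {A, ¬B, ¬C, ∀r.A, ∀r.¬B}
2. Hence (¬B ⊓ A) ⊑ (¬((¬C ⊓ ¬A)) ⊓ C): not entailed.

No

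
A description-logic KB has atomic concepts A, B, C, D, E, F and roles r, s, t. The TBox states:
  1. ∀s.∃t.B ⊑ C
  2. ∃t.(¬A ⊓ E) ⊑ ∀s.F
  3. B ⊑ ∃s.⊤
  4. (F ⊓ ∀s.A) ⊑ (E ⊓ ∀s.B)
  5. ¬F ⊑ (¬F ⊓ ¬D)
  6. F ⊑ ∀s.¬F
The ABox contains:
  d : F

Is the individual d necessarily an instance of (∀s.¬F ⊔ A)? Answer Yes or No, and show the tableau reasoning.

Yes

1. d : (∀s.¬F ⊔ A)?  L(d) = {F} ∪ {(∃s.F ⊓ ¬A)}
   clash {F, ¬F} at an ∃-successor — d ∈ (∀s.¬F ⊔ A)
2. Hence d : (∀s.¬F ⊔ A): entailed.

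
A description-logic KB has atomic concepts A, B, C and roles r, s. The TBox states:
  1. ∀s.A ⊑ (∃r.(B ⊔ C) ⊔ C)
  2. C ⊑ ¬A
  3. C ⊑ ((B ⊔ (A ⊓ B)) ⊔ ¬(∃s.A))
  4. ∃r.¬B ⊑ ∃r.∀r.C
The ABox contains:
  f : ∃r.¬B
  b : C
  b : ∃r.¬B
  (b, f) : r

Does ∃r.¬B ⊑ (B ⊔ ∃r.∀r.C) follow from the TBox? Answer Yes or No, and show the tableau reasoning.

1. ∃r.¬B ⊑ (B ⊔ ∃r.∀r.C)  ⇔  (∃r.¬B ⊓ (¬B ⊓ ∀r.∃r.¬C)) unsat w.r.t. T
   all branches close; clash {C, ¬C} at an ∃-successor
2. Hence ∃r.¬B ⊑ (B ⊔ ∃r.∀r.C): entailed.

Yes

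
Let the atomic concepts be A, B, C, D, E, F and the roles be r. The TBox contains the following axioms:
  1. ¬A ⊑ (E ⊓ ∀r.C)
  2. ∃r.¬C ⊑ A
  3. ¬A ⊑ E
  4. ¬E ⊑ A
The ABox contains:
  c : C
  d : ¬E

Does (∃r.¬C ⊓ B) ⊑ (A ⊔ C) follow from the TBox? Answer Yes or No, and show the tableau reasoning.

Yes

1. (∃r.¬C ⊓ B) ⊑ (A ⊔ C)  ⇔  ((∃r.¬C ⊓ B) ⊓ (¬A ⊓ ¬C)) unsat w.r.t. T
   all branches close; clash {A, ¬A} at x₀
2. Hence (∃r.¬C ⊓ B) ⊑ (A ⊔ C): entailed.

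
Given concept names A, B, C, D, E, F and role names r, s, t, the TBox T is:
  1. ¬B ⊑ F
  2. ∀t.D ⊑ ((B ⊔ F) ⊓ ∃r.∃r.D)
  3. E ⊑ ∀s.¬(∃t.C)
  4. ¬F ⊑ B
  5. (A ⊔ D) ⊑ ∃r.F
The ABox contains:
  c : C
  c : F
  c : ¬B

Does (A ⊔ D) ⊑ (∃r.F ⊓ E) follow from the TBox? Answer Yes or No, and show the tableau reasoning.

1. (A ⊔ D) ⊑ (∃r.F ⊓ E)  ⇔  ((A ⊔ D) ⊓ (∀r.¬F ⊔ ¬E)) unsat w.r.t. T
   apply at x₀: (A ⊔ D)⊑∃r.F
   open: L(x₀) ⊇ {A, B, ¬E, ∃r.F, ∃t.¬D} (+ ∃-successors)
2. Hence (A ⊔ D) ⊑ (∃r.F ⊓ E): not entailed.

No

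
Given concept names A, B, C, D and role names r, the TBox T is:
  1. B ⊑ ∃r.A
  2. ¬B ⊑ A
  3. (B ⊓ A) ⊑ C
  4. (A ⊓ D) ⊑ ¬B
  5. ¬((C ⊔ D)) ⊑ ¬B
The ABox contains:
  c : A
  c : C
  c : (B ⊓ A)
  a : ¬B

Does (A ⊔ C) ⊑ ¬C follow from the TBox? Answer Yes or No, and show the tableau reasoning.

1. (A ⊔ C) ⊑ ¬C  ⇔  ((A ⊔ C) ⊓ C) unsat w.r.t. T
   open: L(x₀) ⊇ {B, C, ¬A, ∃r.A} (+ ∃-successors)
2. Hence (A ⊔ C) ⊑ ¬C: not entailed.

No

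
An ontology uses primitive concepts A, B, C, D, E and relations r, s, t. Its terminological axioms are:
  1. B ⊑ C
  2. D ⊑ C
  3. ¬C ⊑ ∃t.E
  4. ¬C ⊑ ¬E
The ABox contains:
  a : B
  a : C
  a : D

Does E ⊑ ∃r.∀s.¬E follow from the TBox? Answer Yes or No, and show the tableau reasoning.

No

1. E ⊑ ∃r.∀s.¬E  ⇔  (E ⊓ ∀r.∃s.E) unsat w.r.t. T
   open: L(x₀) ⊇ {C, E, ∀r.∃s.E}
2. Hence E ⊑ ∃r.∀s.¬E: not entailed.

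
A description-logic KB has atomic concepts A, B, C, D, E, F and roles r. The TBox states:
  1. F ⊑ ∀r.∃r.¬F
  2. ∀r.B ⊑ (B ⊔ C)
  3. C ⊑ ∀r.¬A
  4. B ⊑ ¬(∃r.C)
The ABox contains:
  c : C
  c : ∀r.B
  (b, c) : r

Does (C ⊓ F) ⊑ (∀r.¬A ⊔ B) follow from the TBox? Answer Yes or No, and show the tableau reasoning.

1. (C ⊓ F) ⊑ (∀r.¬A ⊔ B)  ⇔  ((C ⊓ F) ⊓ (∃r.A ⊓ ¬B)) unsat w.r.t. T
   all branches close; clash {A, ¬A} at an ∃-successor
2. Hence (C ⊓ F) ⊑ (∀r.¬A ⊔ B): entailed.

Yes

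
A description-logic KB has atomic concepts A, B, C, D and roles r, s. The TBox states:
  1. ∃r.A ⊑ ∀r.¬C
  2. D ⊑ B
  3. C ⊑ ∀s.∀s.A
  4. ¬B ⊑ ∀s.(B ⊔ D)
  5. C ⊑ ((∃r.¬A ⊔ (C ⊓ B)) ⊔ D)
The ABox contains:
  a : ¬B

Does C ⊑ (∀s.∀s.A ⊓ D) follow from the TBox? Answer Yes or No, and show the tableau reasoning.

1. C ⊑ (∀s.∀s.A ⊓ D)  ⇔  (C ⊓ (∃s.∃s.¬A ⊔ ¬D)) unsat w.r.t. T
   apply at x₀: C⊑∀s.∀s.A; C⊑((∃r.¬A ⊔ (C ⊓ B)) ⊔ D)
   open: L(x₀) ⊇ {B, C, ¬D, ∀r.¬A, ∀s.∀s.A, …} (+ ∃-successors)
2. Hence C ⊑ (∀s.∀s.A ⊓ D): not entailed.

No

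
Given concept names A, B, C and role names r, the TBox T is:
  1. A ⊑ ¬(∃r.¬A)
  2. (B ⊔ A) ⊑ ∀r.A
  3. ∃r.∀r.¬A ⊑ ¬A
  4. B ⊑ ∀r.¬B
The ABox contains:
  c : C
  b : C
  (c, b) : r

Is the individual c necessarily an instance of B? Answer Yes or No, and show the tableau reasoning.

1. c : B?  L(c) = {C} ∪ {¬B}
   open: L(c) ⊇ {C, ¬A, ¬B} — c ∉ B possible
2. Hence c : B: not entailed.

No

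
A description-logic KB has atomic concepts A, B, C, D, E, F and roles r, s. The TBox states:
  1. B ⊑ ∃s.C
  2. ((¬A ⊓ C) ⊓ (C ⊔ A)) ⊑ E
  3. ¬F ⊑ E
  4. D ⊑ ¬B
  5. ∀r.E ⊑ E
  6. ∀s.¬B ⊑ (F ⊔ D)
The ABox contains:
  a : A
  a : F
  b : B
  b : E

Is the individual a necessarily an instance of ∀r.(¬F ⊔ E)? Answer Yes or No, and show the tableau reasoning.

No

1. a : ∀r.(¬F ⊔ E)?  L(a) = {A, F} ∪ {∃r.(F ⊓ ¬E)}
   open: L(a) ⊇ {A, F, ¬B, ∃r.(F ⊓ ¬E), ∃r.¬E, …} (+ ∃-successors) — a ∉ ∀r.(¬F ⊔ E) possible
2. Hence a : ∀r.(¬F ⊔ E): not entailed.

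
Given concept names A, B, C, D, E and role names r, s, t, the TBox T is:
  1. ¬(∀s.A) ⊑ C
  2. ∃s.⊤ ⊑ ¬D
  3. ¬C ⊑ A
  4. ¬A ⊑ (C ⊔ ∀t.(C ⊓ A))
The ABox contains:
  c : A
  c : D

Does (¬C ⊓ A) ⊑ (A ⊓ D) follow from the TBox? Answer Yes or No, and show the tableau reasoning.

1. (¬C ⊓ A) ⊑ (A ⊓ D)  ⇔  ((¬C ⊓ A) ⊓ (¬A ⊔ ¬D)) unsat w.r.t. T
   open: L(x₀) ⊇ {A, ¬C, ¬D, ∀s.A}
2. Hence (¬C ⊓ A) ⊑ (A ⊓ D): not entailed.

No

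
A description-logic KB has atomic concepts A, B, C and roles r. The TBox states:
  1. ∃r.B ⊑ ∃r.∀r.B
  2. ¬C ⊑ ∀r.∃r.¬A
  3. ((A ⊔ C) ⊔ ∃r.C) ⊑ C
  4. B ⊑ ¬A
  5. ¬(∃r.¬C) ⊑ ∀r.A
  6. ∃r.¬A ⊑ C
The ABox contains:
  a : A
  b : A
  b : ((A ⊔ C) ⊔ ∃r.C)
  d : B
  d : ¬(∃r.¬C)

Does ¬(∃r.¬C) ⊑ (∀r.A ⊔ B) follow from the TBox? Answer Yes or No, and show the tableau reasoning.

Yes

1. ¬(∃r.¬C) ⊑ (∀r.A ⊔ B)  ⇔  (∀r.C ⊓ (∃r.¬A ⊓ ¬B)) unsat w.r.t. T
   all branches close; clash {A, ¬A} at an ∃-successor
2. Hence ¬(∃r.¬C) ⊑ (∀r.A ⊔ B): entailed.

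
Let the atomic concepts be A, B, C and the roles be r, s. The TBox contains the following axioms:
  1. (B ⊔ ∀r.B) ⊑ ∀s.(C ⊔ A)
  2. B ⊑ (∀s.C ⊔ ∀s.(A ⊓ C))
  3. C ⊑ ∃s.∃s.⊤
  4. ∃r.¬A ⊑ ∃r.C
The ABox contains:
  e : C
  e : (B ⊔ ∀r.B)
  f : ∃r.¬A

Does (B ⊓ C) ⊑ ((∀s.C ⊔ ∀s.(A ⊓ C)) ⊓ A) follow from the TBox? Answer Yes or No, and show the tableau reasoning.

No

1. (B ⊓ C) ⊑ ((∀s.C ⊔ ∀s.(A ⊓ C)) ⊓ A)  ⇔  ((B ⊓ C) ⊓ ((∃s.¬C ⊓ ∃s.(¬A ⊔ ¬C)) ⊔ ¬A)) unsat w.r.t. T
   apply at x₀: B⊑(∀s.C ⊔ ∀s.(A ⊓ C)); C⊑∃s.∃s.⊤
   open: L(x₀) ⊇ {B, C, ¬A, ∀r.A, ∀s.(C ⊔ A), …} (+ ∃-successors)
2. Hence (B ⊓ C) ⊑ ((∀s.C ⊔ ∀s.(A ⊓ C)) ⊓ A): not entailed.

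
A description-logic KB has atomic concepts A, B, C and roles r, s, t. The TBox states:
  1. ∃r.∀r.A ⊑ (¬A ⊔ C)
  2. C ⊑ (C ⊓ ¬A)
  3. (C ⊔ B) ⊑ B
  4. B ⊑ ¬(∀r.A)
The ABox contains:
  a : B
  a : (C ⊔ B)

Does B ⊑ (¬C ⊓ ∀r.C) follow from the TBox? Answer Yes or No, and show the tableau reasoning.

No

1. B ⊑ (¬C ⊓ ∀r.C)  ⇔  (B ⊓ (C ⊔ ∃r.¬C)) unsat w.r.t. T
   apply at x₀: B⊑¬(∀r.A)
   open: L(x₀) ⊇ {B, C, ¬A, ∀r.∃r.¬A, ∃r.¬A} (+ ∃-successors)
2. Hence B ⊑ (¬C ⊓ ∀r.C): not entailed.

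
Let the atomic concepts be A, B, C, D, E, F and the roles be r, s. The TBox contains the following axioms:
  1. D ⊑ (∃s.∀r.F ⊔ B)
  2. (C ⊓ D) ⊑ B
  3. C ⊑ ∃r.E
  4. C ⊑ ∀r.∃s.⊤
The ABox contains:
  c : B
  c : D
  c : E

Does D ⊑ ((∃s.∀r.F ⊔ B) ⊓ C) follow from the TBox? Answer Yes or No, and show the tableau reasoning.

No

1. D ⊑ ((∃s.∀r.F ⊔ B) ⊓ C)  ⇔  (D ⊓ ((∀s.∃r.¬F ⊓ ¬B) ⊔ ¬C)) unsat w.r.t. T
   apply at x₀: D⊑(∃s.∀r.F ⊔ B)
   open: L(x₀) ⊇ {D, ¬C, ∃s.∀r.F} (+ ∃-successors)
2. Hence D ⊑ ((∃s.∀r.F ⊔ B) ⊓ C): not entailed.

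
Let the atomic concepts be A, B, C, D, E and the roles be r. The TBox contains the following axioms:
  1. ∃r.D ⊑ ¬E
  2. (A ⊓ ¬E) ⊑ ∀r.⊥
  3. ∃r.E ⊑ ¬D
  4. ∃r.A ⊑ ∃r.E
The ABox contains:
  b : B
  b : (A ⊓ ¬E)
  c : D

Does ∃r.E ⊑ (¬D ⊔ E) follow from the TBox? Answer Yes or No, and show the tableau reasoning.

1. ∃r.E ⊑ (¬D ⊔ E)  ⇔  (∃r.E ⊓ (D ⊓ ¬E)) unsat w.r.t. T
   all branches close; clash {D, ¬D} at x₀
2. Hence ∃r.E ⊑ (¬D ⊔ E): entailed.

Yes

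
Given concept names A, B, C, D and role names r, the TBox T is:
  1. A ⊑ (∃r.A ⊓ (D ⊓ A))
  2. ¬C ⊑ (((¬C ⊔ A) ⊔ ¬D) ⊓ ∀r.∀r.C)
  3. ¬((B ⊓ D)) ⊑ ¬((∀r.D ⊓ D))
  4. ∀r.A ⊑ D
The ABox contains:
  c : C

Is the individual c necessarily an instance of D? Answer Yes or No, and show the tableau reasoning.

No

1. c : D?  L(c) = {C} ∪ {¬D}
   open: L(c) ⊇ {C, ¬A, ¬D, ∃r.¬A} (+ ∃-successors) — c ∉ D possible
2. Hence c : D: not entailed.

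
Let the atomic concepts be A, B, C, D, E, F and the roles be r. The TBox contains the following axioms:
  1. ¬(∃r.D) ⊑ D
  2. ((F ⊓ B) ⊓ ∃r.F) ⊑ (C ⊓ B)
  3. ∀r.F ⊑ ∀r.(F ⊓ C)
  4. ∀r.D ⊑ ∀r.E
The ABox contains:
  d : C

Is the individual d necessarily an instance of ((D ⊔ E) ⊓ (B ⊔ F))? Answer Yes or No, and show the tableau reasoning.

1. d : ((D ⊔ E) ⊓ (B ⊔ F))?  L(d) = {C} ∪ {((¬D ⊓ ¬E) ⊔ (¬B ⊓ ¬F))}
   open: L(d) ⊇ {C, ¬D, ¬E, ¬F, ∃r.D, …} (+ ∃-successors) — d ∉ ((D ⊔ E) ⊓ (B ⊔ F)) possible
2. Hence d : ((D ⊔ E) ⊓ (B ⊔ F)): not entailed.

No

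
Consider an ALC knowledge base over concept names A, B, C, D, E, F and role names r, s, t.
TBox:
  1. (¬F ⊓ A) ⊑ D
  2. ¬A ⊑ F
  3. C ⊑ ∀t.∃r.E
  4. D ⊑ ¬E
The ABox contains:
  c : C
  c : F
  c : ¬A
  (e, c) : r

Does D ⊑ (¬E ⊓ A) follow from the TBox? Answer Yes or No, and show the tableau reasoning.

No

1. D ⊑ (¬E ⊓ A)  ⇔  (D ⊓ (E ⊔ ¬A)) unsat w.r.t. T
   apply at x₀: D⊑¬E
   open: L(x₀) ⊇ {D, F, ¬A, ¬C, ¬E}
2. Hence D ⊑ (¬E ⊓ A): not entailed.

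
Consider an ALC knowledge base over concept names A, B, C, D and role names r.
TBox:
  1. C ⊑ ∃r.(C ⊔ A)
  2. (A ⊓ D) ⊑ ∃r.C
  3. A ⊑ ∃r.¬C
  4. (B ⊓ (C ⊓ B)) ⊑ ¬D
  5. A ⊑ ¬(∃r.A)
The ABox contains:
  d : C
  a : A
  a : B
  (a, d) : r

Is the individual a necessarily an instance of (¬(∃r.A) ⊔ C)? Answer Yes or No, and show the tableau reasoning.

Yes

1. a : (¬(∃r.A) ⊔ C)?  L(a) = {A, B} ∪ {(∃r.A ⊓ ¬C)}
   clash {A, ¬A} at an ∃-successor — a ∈ (¬(∃r.A) ⊔ C)
2. Hence a : (¬(∃r.A) ⊔ C): entailed.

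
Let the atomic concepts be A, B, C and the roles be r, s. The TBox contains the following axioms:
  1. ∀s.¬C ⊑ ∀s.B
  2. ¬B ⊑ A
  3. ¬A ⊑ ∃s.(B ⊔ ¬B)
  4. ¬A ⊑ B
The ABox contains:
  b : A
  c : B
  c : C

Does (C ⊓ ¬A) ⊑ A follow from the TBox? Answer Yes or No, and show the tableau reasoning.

No

1. (C ⊓ ¬A) ⊑ A  ⇔  ((C ⊓ ¬A) ⊓ ¬A) unsat w.r.t. T
   apply at x₀: ¬A⊑∃s.(B ⊔ ¬B); ¬A⊑B
   open: L(x₀) ⊇ {B, C, ¬A, ∃s.(B ⊔ ¬B), ∃s.C} (+ ∃-successors)
2. Hence (C ⊓ ¬A) ⊑ A: not entailed.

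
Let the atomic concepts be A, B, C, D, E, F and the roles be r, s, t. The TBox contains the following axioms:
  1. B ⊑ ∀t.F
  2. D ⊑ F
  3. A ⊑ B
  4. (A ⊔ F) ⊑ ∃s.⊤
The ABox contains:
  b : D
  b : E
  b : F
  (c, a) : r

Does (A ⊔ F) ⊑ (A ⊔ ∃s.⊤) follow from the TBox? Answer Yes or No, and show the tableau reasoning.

1. (A ⊔ F) ⊑ (A ⊔ ∃s.⊤)  ⇔  ((A ⊔ F) ⊓ (¬A ⊓ ∀s.⊥)) unsat w.r.t. T
   all branches close; clash ⊥ at an ∃-successor
2. Hence (A ⊔ F) ⊑ (A ⊔ ∃s.⊤): entailed.

Yes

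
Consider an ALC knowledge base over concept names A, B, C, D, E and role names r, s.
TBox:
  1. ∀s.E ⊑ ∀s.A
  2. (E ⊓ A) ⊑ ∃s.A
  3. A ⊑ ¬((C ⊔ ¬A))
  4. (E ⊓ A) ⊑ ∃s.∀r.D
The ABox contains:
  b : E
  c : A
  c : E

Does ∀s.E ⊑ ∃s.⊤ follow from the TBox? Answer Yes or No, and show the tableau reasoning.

No

1. ∀s.E ⊑ ∃s.⊤  ⇔  (∀s.E ⊓ ∀s.⊥) unsat w.r.t. T
   apply at x₀: ∀s.E⊑∀s.A
   open: L(x₀) ⊇ {¬A, ¬E, ∀s.A, ∀s.E, ∀s.⊥}
2. Hence ∀s.E ⊑ ∃s.⊤: not entailed.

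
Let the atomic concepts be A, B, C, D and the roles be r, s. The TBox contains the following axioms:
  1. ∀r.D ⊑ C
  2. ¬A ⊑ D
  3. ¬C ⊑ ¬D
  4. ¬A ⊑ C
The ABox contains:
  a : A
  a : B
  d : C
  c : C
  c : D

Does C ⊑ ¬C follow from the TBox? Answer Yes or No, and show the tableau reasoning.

No

1. C ⊑ ¬C  ⇔  (C ⊓ C) unsat w.r.t. T
   open: L(x₀) ⊇ {A, C}
2. Hence C ⊑ ¬C: not entailed.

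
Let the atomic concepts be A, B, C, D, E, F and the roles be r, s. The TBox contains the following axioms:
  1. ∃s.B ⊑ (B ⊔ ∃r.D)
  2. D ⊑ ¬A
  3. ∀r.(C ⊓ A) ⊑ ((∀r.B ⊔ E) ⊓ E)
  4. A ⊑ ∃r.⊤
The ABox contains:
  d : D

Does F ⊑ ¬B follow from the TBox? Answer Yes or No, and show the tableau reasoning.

No

1. F ⊑ ¬B  ⇔  (F ⊓ B) unsat w.r.t. T
   open: L(x₀) ⊇ {B, F, ¬A, ∀s.¬B, ∃r.(¬C ⊔ ¬A)} (+ ∃-successors)
2. Hence F ⊑ ¬B: not entailed.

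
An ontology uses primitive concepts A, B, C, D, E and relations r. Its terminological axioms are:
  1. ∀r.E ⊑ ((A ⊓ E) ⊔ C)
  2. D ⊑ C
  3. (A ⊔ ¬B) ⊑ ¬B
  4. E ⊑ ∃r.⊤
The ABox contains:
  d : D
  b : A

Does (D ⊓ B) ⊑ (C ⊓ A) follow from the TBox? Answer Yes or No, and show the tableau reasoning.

No

1. (D ⊓ B) ⊑ (C ⊓ A)  ⇔  ((D ⊓ B) ⊓ (¬C ⊔ ¬A)) unsat w.r.t. T
   apply at x₀: D⊑C
   open: L(x₀) ⊇ {B, C, D, ¬A, ¬E, …} (+ ∃-successors)
2. Hence (D ⊓ B) ⊑ (C ⊓ A): not entailed.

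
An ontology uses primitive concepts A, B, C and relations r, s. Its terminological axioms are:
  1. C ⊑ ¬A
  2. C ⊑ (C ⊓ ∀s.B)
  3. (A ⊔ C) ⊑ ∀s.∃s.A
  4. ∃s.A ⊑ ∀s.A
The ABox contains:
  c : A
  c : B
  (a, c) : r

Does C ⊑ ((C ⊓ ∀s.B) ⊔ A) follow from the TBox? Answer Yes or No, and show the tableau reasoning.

1. C ⊑ ((C ⊓ ∀s.B) ⊔ A)  ⇔  (C ⊓ ((¬C ⊔ ∃s.¬B) ⊓ ¬A)) unsat w.r.t. T
   all branches close; clash {B, ¬B} at an ∃-successor
2. Hence C ⊑ ((C ⊓ ∀s.B) ⊔ A): entailed.

Yes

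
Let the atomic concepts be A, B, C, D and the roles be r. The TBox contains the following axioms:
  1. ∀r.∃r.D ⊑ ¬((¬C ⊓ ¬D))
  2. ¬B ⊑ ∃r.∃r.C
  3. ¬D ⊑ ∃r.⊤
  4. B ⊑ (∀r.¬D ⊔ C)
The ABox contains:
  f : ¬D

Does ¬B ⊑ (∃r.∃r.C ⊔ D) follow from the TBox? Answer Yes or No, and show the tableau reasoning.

Yes

1. ¬B ⊑ (∃r.∃r.C ⊔ D)  ⇔  (¬B ⊓ (∀r.∀r.¬C ⊓ ¬D)) unsat w.r.t. T
   all branches close; clash {D, ¬D} at x₀
2. Hence ¬B ⊑ (∃r.∃r.C ⊔ D): entailed.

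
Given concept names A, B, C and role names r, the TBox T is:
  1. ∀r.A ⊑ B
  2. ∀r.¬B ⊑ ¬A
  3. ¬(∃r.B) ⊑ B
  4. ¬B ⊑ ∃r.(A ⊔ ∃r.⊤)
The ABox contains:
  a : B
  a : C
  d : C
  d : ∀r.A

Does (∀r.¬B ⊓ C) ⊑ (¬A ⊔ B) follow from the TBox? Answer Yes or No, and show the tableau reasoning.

1. (∀r.¬B ⊓ C) ⊑ (¬A ⊔ B)  ⇔  ((∀r.¬B ⊓ C) ⊓ (A ⊓ ¬B)) unsat w.r.t. T
   all branches close; clash {B, ¬B} at x₀
2. Hence (∀r.¬B ⊓ C) ⊑ (¬A ⊔ B): entailed.

Yes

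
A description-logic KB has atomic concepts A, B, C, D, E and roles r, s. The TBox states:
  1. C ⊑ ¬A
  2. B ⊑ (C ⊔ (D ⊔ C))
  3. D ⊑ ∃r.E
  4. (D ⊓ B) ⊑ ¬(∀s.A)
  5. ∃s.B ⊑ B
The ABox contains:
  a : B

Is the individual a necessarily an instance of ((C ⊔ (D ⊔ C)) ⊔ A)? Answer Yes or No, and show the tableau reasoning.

Yes

1. a : ((C ⊔ (D ⊔ C)) ⊔ A)?  L(a) = {B} ∪ {((¬C ⊓ (¬D ⊓ ¬C)) ⊓ ¬A)}
   clash {C, ¬C} at a — a ∈ ((C ⊔ (D ⊔ C)) ⊔ A)
2. Hence a : ((C ⊔ (D ⊔ C)) ⊔ A): entailed.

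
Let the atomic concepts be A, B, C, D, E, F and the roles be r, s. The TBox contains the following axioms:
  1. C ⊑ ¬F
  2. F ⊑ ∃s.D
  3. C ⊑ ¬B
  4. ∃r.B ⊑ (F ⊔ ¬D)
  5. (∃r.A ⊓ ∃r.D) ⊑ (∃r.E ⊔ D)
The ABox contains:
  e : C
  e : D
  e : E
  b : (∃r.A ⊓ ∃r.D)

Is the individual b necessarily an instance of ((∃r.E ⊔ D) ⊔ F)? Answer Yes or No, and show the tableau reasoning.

1. b : ((∃r.E ⊔ D) ⊔ F)?  L(b) = {(∃r.A ⊓ ∃r.D)} ∪ {((∀r.¬E ⊓ ¬D) ⊓ ¬F)}
   clash {D, ¬D} at b — b ∈ ((∃r.E ⊔ D) ⊔ F)
2. Hence b : ((∃r.E ⊔ D) ⊔ F): entailed.

Yes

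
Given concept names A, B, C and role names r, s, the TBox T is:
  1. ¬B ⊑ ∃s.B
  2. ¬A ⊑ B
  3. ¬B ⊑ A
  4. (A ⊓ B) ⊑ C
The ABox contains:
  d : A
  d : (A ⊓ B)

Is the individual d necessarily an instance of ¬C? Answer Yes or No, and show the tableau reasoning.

No

1. d : ¬C?  L(d) = {A, (A ⊓ B)} ∪ {C}
   open: L(d) ⊇ {A, B, C} — d ∉ ¬C possible
2. Hence d : ¬C: not entailed.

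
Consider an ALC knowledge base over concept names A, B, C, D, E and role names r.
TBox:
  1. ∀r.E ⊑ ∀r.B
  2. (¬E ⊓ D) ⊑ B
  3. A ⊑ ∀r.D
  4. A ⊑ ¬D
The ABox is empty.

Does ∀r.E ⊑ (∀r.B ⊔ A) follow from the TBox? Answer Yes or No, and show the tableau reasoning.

1. ∀r.E ⊑ (∀r.B ⊔ A)  ⇔  (∀r.E ⊓ (∃r.¬B ⊓ ¬A)) unsat w.r.t. T
   all branches close; clash {B, ¬B} at an ∃-successor
2. Hence ∀r.E ⊑ (∀r.B ⊔ A): entailed.

Yes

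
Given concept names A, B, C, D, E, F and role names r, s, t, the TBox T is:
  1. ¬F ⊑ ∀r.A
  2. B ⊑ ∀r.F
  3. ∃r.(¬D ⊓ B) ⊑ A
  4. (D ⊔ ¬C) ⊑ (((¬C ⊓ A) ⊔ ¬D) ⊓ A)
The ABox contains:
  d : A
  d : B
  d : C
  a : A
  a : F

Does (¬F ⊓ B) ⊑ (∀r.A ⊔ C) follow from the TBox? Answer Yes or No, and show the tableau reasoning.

Yes

1. (¬F ⊓ B) ⊑ (∀r.A ⊔ C)  ⇔  ((¬F ⊓ B) ⊓ (∃r.¬A ⊓ ¬C)) unsat w.r.t. T
   all branches close; clash {A, ¬A} at an ∃-successor
2. Hence (¬F ⊓ B) ⊑ (∀r.A ⊔ C): entailed.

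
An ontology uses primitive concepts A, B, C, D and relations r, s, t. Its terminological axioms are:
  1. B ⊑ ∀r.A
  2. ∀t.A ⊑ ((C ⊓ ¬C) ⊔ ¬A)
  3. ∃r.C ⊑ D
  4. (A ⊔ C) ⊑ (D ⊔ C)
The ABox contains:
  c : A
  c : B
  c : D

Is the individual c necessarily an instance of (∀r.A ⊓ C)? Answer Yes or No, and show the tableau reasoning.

No

1. c : (∀r.A ⊓ C)?  L(c) = {A, B, D} ∪ {(∃r.¬A ⊔ ¬C)}
   apply at c: B⊑∀r.A
   open: L(c) ⊇ {A, B, D, ¬C, ∀r.A, …} (+ ∃-successors) — c ∉ (∀r.A ⊓ C) possible
2. Hence c : (∀r.A ⊓ C): not entailed.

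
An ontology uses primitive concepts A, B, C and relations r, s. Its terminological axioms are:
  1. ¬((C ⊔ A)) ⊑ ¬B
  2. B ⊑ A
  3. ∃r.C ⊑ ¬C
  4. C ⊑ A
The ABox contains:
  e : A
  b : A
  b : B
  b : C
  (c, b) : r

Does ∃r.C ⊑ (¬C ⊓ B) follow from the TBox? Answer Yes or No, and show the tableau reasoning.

1. ∃r.C ⊑ (¬C ⊓ B)  ⇔  (∃r.C ⊓ (C ⊔ ¬B)) unsat w.r.t. T
   apply at x₀: ∃r.C⊑¬C
   open: L(x₀) ⊇ {A, ¬B, ¬C, ∃r.C} (+ ∃-successors)
2. Hence ∃r.C ⊑ (¬C ⊓ B): not entailed.

No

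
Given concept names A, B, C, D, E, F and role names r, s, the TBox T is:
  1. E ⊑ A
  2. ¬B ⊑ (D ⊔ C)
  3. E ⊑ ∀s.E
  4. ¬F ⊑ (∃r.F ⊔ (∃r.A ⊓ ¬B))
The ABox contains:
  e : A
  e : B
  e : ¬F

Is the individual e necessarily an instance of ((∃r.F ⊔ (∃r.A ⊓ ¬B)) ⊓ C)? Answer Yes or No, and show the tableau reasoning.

1. e : ((∃r.F ⊔ (∃r.A ⊓ ¬B)) ⊓ C)?  L(e) = {A, B, ¬F} ∪ {((∀r.¬F ⊓ (∀r.¬A ⊔ B)) ⊔ ¬C)}
   apply at e: ¬F⊑(∃r.F ⊔ (∃r.A ⊓ ¬B))
   open: L(e) ⊇ {A, B, ¬C, ¬E, ¬F, …} (+ ∃-successors) — e ∉ ((∃r.F ⊔ (∃r.A ⊓ ¬B)) ⊓ C) possible
2. Hence e : ((∃r.F ⊔ (∃r.A ⊓ ¬B)) ⊓ C): not entailed.

No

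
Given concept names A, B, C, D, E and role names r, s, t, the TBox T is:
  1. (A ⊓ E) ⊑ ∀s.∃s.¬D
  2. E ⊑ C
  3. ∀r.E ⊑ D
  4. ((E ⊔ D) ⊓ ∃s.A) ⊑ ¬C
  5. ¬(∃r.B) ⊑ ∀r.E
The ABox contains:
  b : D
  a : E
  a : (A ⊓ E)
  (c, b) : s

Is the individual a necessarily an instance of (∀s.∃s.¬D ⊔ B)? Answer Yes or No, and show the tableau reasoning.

1. a : (∀s.∃s.¬D ⊔ B)?  L(a) = {E, (A ⊓ E)} ∪ {(∃s.∀s.D ⊓ ¬B)}
   clash {C, ¬C} at a — a ∈ (∀s.∃s.¬D ⊔ B)
2. Hence a : (∀s.∃s.¬D ⊔ B): entailed.

Yes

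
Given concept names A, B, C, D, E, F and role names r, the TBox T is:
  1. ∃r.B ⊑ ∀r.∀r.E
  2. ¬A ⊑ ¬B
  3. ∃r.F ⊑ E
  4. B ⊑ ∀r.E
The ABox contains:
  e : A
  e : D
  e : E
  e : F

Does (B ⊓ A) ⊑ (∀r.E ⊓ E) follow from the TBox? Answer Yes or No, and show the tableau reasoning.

1. (B ⊓ A) ⊑ (∀r.E ⊓ E)  ⇔  ((B ⊓ A) ⊓ (∃r.¬E ⊔ ¬E)) unsat w.r.t. T
   apply at x₀: B⊑∀r.E
   open: L(x₀) ⊇ {A, B, ¬E, ∀r.E, ∀r.¬B, …}
2. Hence (B ⊓ A) ⊑ (∀r.E ⊓ E): not entailed.

No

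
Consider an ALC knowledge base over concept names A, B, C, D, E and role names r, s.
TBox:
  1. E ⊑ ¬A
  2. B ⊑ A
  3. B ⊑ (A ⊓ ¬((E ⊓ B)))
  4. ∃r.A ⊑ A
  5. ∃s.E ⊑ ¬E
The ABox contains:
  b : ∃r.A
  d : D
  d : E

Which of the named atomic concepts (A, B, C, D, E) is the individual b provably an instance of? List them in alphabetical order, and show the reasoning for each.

{A}

1. b : A?  L(b) = {∃r.A} ∪ {¬A}
   clash {A, ¬A} at b — b ∈ A
2. b : B?  L(b) = {∃r.A} ∪ {¬B}
   apply at b: ∃r.A⊑A
   open: L(b) ⊇ {A, ¬B, ¬E, ∃r.A} (+ ∃-successors) — b ∉ B possible
3. b : C?  L(b) = {∃r.A} ∪ {¬C}
   apply at b: ∃r.A⊑A
   open: L(b) ⊇ {A, ¬B, ¬C, ¬E, ∃r.A} (+ ∃-successors) — b ∉ C possible
4. b : D?  L(b) = {∃r.A} ∪ {¬D}
   apply at b: ∃r.A⊑A
   open: L(b) ⊇ {A, ¬B, ¬D, ¬E, ∃r.A} (+ ∃-successors) — b ∉ D possible
5. b : E?  L(b) = {∃r.A} ∪ {¬E}
   apply at b: ∃r.A⊑A
   open: L(b) ⊇ {A, ¬B, ¬E, ∃r.A} (+ ∃-successors) — b ∉ E possible
6. Entailed for b: {A}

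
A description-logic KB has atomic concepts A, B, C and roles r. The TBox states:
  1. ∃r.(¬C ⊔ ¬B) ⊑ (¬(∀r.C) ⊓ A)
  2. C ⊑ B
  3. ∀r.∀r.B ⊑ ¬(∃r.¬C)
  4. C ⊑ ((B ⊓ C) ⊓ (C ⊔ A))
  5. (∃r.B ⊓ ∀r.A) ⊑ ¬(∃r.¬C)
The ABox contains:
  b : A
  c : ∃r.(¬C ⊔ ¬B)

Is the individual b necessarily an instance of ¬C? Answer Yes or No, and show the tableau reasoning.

No

1. b : ¬C?  L(b) = {A} ∪ {C}
   apply at b: C⊑B; C⊑((B ⊓ C) ⊓ (C ⊔ A))
   open: L(b) ⊇ {A, B, C, ∀r.(C ⊓ B), ∀r.C, …} — b ∉ ¬C possible
2. Hence b : ¬C: not entailed.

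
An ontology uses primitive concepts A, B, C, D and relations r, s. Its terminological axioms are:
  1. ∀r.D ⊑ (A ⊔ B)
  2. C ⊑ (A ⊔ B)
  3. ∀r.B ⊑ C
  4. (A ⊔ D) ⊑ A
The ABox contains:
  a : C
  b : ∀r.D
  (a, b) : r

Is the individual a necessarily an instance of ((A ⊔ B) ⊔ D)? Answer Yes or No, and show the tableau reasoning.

1. a : ((A ⊔ B) ⊔ D)?  L(a) = {C} ∪ {((¬A ⊓ ¬B) ⊓ ¬D)}
   clash {B, ¬B} at a — a ∈ ((A ⊔ B) ⊔ D)
2. Hence a : ((A ⊔ B) ⊔ D): entailed.

Yes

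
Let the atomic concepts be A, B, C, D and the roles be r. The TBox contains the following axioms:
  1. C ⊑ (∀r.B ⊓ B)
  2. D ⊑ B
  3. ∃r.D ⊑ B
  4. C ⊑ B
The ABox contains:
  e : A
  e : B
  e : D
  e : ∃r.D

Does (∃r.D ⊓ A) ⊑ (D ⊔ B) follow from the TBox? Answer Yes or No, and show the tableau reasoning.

1. (∃r.D ⊓ A) ⊑ (D ⊔ B)  ⇔  ((∃r.D ⊓ A) ⊓ (¬D ⊓ ¬B)) unsat w.r.t. T
   all branches close; clash {B, ¬B} at x₀
2. Hence (∃r.D ⊓ A) ⊑ (D ⊔ B): entailed.

Yes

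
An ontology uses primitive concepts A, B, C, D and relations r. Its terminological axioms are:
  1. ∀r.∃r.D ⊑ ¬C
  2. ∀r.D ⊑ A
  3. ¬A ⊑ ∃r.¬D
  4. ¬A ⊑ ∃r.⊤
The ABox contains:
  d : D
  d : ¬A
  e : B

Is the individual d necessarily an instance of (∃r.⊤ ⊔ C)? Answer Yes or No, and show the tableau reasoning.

Yes

1. d : (∃r.⊤ ⊔ C)?  L(d) = {D, ¬A} ∪ {(∀r.⊥ ⊓ ¬C)}
   clash ⊥ at an ∃-successor — d ∈ (∃r.⊤ ⊔ C)
2. Hence d : (∃r.⊤ ⊔ C): entailed.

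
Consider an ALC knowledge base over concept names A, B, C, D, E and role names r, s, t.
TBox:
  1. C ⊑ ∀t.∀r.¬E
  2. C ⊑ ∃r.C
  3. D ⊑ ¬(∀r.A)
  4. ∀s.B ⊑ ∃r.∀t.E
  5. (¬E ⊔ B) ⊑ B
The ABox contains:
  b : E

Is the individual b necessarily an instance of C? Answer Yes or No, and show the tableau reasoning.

No

1. b : C?  L(b) = {E} ∪ {¬C}
   open: L(b) ⊇ {E, ¬B, ¬C, ¬D, ∃s.¬B} (+ ∃-successors) — b ∉ C possible
2. Hence b : C: not entailed.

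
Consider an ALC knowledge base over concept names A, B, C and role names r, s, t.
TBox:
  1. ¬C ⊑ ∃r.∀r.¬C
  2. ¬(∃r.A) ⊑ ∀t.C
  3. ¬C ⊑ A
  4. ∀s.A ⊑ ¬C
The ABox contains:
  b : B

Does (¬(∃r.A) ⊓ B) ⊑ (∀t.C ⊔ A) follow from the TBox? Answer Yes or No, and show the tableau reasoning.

1. (¬(∃r.A) ⊓ B) ⊑ (∀t.C ⊔ A)  ⇔  ((∀r.¬A ⊓ B) ⊓ (∃t.¬C ⊓ ¬A)) unsat w.r.t. T
   all branches close; clash {A, ¬A} at x₀
2. Hence (¬(∃r.A) ⊓ B) ⊑ (∀t.C ⊔ A): entailed.

Yes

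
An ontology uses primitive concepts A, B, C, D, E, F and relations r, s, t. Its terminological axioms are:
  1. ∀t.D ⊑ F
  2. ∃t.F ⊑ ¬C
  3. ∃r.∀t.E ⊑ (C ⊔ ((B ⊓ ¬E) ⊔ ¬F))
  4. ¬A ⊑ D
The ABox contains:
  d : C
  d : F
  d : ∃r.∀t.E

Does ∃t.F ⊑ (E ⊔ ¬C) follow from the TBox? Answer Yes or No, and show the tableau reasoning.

1. ∃t.F ⊑ (E ⊔ ¬C)  ⇔  (∃t.F ⊓ (¬E ⊓ C)) unsat w.r.t. T
   all branches close; clash {C, ¬C} at x₀
2. Hence ∃t.F ⊑ (E ⊔ ¬C): entailed.

Yes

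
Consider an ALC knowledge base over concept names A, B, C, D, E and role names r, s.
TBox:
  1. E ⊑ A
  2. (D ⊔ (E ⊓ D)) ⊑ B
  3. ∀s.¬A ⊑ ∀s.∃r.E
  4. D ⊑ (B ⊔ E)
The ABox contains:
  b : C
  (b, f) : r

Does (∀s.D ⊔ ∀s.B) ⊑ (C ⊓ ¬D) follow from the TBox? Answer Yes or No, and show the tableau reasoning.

No

1. (∀s.D ⊔ ∀s.B) ⊑ (C ⊓ ¬D)  ⇔  ((∀s.D ⊔ ∀s.B) ⊓ (¬C ⊔ D)) unsat w.r.t. T
   open: L(x₀) ⊇ {¬C, ¬D, ¬E, ∀s.D, ∃s.A} (+ ∃-successors)
2. Hence (∀s.D ⊔ ∀s.B) ⊑ (C ⊓ ¬D): not entailed.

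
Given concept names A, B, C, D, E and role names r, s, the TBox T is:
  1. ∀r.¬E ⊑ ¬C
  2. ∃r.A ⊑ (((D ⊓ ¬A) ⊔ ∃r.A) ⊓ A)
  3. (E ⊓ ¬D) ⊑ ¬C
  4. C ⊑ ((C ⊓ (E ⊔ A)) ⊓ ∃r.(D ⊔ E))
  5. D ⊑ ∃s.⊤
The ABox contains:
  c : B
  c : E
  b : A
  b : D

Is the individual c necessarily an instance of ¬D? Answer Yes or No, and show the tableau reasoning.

No

1. c : ¬D?  L(c) = {B, E} ∪ {D}
   apply at c: D⊑∃s.⊤
   open: L(c) ⊇ {B, D, E, ¬C, ∀r.¬A, …} (+ ∃-successors) — c ∉ ¬D possible
2. Hence c : ¬D: not entailed.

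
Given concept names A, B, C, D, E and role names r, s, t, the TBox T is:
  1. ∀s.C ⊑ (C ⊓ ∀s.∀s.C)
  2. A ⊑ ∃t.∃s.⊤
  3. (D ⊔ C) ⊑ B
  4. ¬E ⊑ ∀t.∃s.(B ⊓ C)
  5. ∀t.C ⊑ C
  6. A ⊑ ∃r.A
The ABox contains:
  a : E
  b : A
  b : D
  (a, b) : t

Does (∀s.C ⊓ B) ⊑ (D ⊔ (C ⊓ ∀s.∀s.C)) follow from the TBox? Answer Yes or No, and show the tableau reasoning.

Yes

1. (∀s.C ⊓ B) ⊑ (D ⊔ (C ⊓ ∀s.∀s.C))  ⇔  ((∀s.C ⊓ B) ⊓ (¬D ⊓ (¬C ⊔ ∃s.∃s.¬C))) unsat w.r.t. T
   all branches close; clash {C, ¬C} at an ∃-successor
2. Hence (∀s.C ⊓ B) ⊑ (D ⊔ (C ⊓ ∀s.∀s.C)): entailed.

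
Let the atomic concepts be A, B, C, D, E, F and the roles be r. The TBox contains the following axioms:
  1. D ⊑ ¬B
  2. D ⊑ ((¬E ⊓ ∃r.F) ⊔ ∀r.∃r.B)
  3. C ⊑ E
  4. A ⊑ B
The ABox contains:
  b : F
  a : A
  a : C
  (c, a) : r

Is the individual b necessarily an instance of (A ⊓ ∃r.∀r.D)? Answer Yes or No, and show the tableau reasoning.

1. b : (A ⊓ ∃r.∀r.D)?  L(b) = {F} ∪ {(¬A ⊔ ∀r.∃r.¬D)}
   open: L(b) ⊇ {F, ¬A, ¬C, ¬D} — b ∉ (A ⊓ ∃r.∀r.D) possible
2. Hence b : (A ⊓ ∃r.∀r.D): not entailed.

No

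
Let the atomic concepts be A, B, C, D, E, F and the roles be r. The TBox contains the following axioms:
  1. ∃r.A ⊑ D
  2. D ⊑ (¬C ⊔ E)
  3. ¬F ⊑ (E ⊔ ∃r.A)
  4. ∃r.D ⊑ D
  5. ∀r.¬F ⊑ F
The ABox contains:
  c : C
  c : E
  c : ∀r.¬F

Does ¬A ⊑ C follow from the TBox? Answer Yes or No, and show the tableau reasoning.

1. ¬A ⊑ C  ⇔  (¬A ⊓ ¬C) unsat w.r.t. T
   open: L(x₀) ⊇ {F, ¬A, ¬C, ¬D, ∀r.¬A, …} (+ ∃-successors)
2. Hence ¬A ⊑ C: not entailed.

No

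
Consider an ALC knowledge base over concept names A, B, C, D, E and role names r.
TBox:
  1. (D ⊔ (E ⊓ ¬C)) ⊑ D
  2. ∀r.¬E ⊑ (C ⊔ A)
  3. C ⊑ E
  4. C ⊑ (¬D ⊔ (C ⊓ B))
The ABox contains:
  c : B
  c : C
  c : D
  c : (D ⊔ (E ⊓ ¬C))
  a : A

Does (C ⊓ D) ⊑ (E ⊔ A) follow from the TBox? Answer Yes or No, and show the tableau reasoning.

1. (C ⊓ D) ⊑ (E ⊔ A)  ⇔  ((C ⊓ D) ⊓ (¬E ⊓ ¬A)) unsat w.r.t. T
   all branches close; clash {E, ¬E} at x₀
2. Hence (C ⊓ D) ⊑ (E ⊔ A): entailed.

Yes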